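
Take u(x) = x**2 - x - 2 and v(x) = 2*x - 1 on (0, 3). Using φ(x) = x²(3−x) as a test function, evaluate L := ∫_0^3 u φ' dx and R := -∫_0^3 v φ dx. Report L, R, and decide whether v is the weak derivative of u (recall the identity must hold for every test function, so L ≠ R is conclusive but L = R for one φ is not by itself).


LHS = -351/20, RHS = -351/20. Yes, v = u' weakly.

u(x) = x**2 - x - 2, classical derivative u'(x) = 2*x - 1.
φ(x) = x²(3−x), so φ'(x) = 3*x*(2 - x).
Note φ(0) = φ(3) = 0, so the boundary term u·φ vanishes.
LHS = ∫_0^3 u(x) φ'(x) dx = ∫_0^3 (-3*x^4 + 9*x^3 - 12*x) dx. Term by term:
  ∫_0^3 -3*x^4 dx = -729/5;  ∫_0^3 9*x^3 dx = 729/4;  ∫_0^3 -12*x dx = -54.
Sum: -729/5 + 729/4 − 54 = -351/20.
So LHS = -351/20.
∫_0^3 v(x) φ(x) dx = ∫_0^3 (-2*x^4 + 7*x^3 - 3*x^2) dx. Term by term:
  ∫_0^3 -2*x^4 dx = -486/5;  ∫_0^3 7*x^3 dx = 567/4;  ∫_0^3 -3*x^2 dx = -27.
Sum: -486/5 + 567/4 − 27 = 351/20.
So RHS = -∫_0^3 v(x) φ(x) dx = -351/20.
LHS = RHS, so the identity holds for this test φ.
Moreover u is smooth here and v(x) = u'(x) = 2*x - 1 pointwise, so the identity holds for every test function. Hence v is the weak derivative of u.


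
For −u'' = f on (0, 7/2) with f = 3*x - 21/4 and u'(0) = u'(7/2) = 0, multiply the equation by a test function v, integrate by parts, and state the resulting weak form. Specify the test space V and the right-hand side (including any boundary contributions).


V = H^1(0, 7/2) (no boundary constraint on v; u is determined up to an additive constant); weak form: ∫_0^7/2 u'v' dx = ∫_0^7/2 (3*x - 21/4) v dx for all v ∈ V.

Multiply both sides by a test function v and integrate from 0 to 7/2:
  ∫_0^7/2 −u''(x) v(x) dx = ∫_0^7/2 f(x) v(x) dx.
Integrate the LHS by parts once:
  ∫_0^7/2 −u'' v dx = −[u'(x) v(x)]_0^7/2 + ∫_0^7/2 u'(x) v'(x) dx.
Thus ∫_0^7/2 u'(x) v'(x) dx = ∫_0^7/2 f(x) v(x) dx + [u'(x) v(x)]_0^7/2.
Choose V so that boundary terms are either known or forced to vanish.
u has homogeneous Neumann: u'(0) = u'(7/2) = 0. So [u' v]_0^7/2 = 0·v(7/2) − 0·v(0) = 0 for any v; take V = H^1(0, 7/2).
Weak formulation: find u (satisfying any essential BC) such that ∫_0^7/2 u'(x) v'(x) dx = ∫_0^7/2 f v dx for all v ∈ V (homogeneous Neumann, so boundary terms vanish).
Substituting f(x) = 3*x - 21/4, the right-hand side is ∫_0^7/2 (3*x - 21/4) v dx.
Compatibility check (pure Neumann): taking v ≡ 1 ∈ V gives 0 = ∫_0^7/2 f dx + (0) − (0), i.e. ∫_0^7/2 f dx must equal u'(0) − u'(7/2) = 0. Indeed ∫_0^7/2 (3*x - 21/4) dx = 0, so the data are compatible. The solution is then unique only up to an additive constant (fix it e.g. by requiring ∫_0^7/2 u dx = 0).


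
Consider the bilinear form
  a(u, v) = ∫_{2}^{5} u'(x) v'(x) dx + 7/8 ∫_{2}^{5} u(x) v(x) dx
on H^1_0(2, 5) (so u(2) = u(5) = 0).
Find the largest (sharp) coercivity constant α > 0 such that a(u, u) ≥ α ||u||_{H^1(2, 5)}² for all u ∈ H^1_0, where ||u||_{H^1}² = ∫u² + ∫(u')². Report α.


α = (63/8 + π^2)/(9 + π^2)

Coercivity of a(·,·) on H^1_0(2, 5) means a(u, u) ≥ α ||u||_{H^1}² for every u ∈ H^1_0.
The interval has length L = 3, and Poincaré/coercivity depend only on L. Here a(u, u) = ∫(u')² + (7/8)·∫u².
Here 0 < c = 7/8 < 1. The condition a(u,u) ≥ α||u||_{H^1}² reads (1−α)∫(u')² ≥ (α−c)∫u². Any admissible α is ≤ 1 (rapidly oscillating u have ∫u²/∫(u')² → 0), and α = 1 would force 0 ≥ (1−c)∫u², impossible since c < 1; so 1−α > 0. By the sharp Poincaré inequality on H^1_0 of an interval of length L, ∫(u')² ≥ (π/L)²∫u² with equality for the first sine mode sin(π(x−x₀)/L) (x₀ the left endpoint), so the inequality holds for all u iff (1−α)(π/L)² ≥ α − c, i.e. α ≤ ((π/L)² + c)/((π/L)² + 1) = (1 + c(L/π)²)/(1 + (L/π)²). With (π/L)² = π^2/9 and c = 7/8, the largest admissible constant is α = ((π/L)² + c)/((π/L)² + 1).
Simplifying, α = (63/8 + π^2)/(9 + π^2).


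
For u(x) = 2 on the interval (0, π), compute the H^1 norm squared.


||u||_{H^1(0,π)}^2 = 4*π

u'(x) = 0.
Expand u² and (u')² and integrate term by term on (0, π), using: for integers n ≥ 1, ∫_0^π sin²(nx) dx = ∫_0^π cos²(nx) dx = π/2; for n ≠ n', ∫_0^π sin(nx)sin(n'x) dx = ∫_0^π cos(nx)cos(n'x) dx = 0; and by product-to-sum, ∫_0^π sin(nx)cos(n'x) dx = ½∫_0^π [sin((n+n')x) + sin((n−n')x)] dx, which is 0 when n+n' is even and 2n/(n²−n'²) when n+n' is odd (it need not vanish on (0, π)). For the constant mode: ∫_0^π 1 dx = π, ∫_0^π cos(nx) dx = 0, ∫_0^π sin(nx) dx = (1−(−1)^n)/n.
  u² squared terms: (2)²·∫1 dx = 4·π = 4*π.
  So ∫_0^π u² dx = 4*π.
  u' ≡ 0, so ∫_0^π (u')² dx = 0.
||u||_{H^1}^2 = (4*π) + (0) = 4*π.


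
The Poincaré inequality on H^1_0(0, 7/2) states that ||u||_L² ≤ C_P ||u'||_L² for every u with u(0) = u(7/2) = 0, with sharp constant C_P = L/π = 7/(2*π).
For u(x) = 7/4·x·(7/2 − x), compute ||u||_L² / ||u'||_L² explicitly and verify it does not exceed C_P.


||u||_L² / ||u'||_L² = 7*sqrt(10)/20 < C_P = 7/(2*π).

u(x) = 7/4·x·(7/2 − x), so u'(x) = 49/8 - 7*x/2.
u(x) = 7/4·x·(7/2 − x) vanishes at x = 0 and x = 7/2, so u ∈ H^1_0(0, 7/2). Differentiate via the product rule and integrate the resulting polynomials term by term.
  ∫_0^7/2 u² dx = ∫_0^7/2 (49*x^4/16 - 343*x^3/16 + 2401*x^2/64) dx. Term by term:
    ∫_0^7/2 49*x^4/16 dx = 823543/2560;  ∫_0^7/2 -343*x^3/16 dx = -823543/1024;  ∫_0^7/2 2401*x^2/64 dx = 823543/1536.
  Sum: 823543/2560 − 823543/1024 + 823543/1536 = 823543/15360.
  ∫_0^7/2 (u')² dx = ∫_0^7/2 (49*x^2/4 - 343*x/8 + 2401/64) dx. Term by term:
    ∫_0^7/2 49*x^2/4 dx = 16807/96;  ∫_0^7/2 -343*x/8 dx = -16807/64;  ∫_0^7/2 2401/64 dx = 16807/128.
  Sum: 16807/96 − 16807/64 + 16807/128 = 16807/384.
∫_0^7/2 u² dx = 823543/15360, so ||u||_L² = 343*sqrt(105)/480.
∫_0^7/2 (u')² dx = 16807/384, so ||u'||_L² = 49*sqrt(42)/48.
Ratio ||u||_L² / ||u'||_L² = 7*sqrt(10)/20.
Sharp Poincaré constant on H^1_0(0, 7/2) is C_P = L/π = 7/(2*π), achieved by sin(2*π/7·x).
A polynomial bump cannot attain the sharp Poincaré constant (only the first sine eigenfunction does), so the ratio is strictly less than C_P, consistent with ||u||_L² ≤ C_P ||u'||_L².


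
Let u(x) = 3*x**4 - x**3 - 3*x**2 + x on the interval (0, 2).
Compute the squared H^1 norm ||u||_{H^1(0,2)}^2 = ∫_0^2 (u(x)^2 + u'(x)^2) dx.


||u||_{H^1}^2 = 153274/105

The H^1 norm (squared) on an interval (0, L) is
  ||u||_{H^1}^2 = ∫_0^L u(x)^2 dx + ∫_0^L u'(x)^2 dx.
Compute u'(x) = 12*x**3 - 3*x**2 - 6*x + 1.
Then u(x)^2 = 9*x**8 - 6*x**7 - 17*x**6 + 12*x**5 + 7*x**4 - 6*x**3 + x**2 and u'(x)^2 = 144*x**6 - 72*x**5 - 135*x**4 + 60*x**3 + 30*x**2 - 12*x + 1.
Integrate each monomial from 0 to 2 using ∫_0^2 c·x^n dx = c·2^(n+1)/(n+1):
  ∫_0^2 u(x)^2 dx = ∫_0^2 (9*x^8 - 6*x^7 - 17*x^6 + 12*x^5 + 7*x^4 - 6*x^3 + x^2) dx. Term by term:
    ∫_0^2 9*x^8 dx = 512;  ∫_0^2 -6*x^7 dx = -192;  ∫_0^2 -17*x^6 dx = -2176/7;
    ∫_0^2 12*x^5 dx = 128;  ∫_0^2 7*x^4 dx = 224/5;  ∫_0^2 -6*x^3 dx = -24;
    ∫_0^2 x^2 dx = 8/3.
  Sum: 512 − 192 − 2176/7 + 128 + 224/5 − 24 + 8/3 = 16864/105.
  ∫_0^2 u'(x)^2 dx = ∫_0^2 (144*x^6 - 72*x^5 - 135*x^4 + 60*x^3 + 30*x^2 - 12*x + 1) dx. Term by term:
    ∫_0^2 144*x^6 dx = 18432/7;  ∫_0^2 -72*x^5 dx = -768;  ∫_0^2 -135*x^4 dx = -864;
    ∫_0^2 60*x^3 dx = 240;  ∫_0^2 30*x^2 dx = 80;  ∫_0^2 -12*x dx = -24;
    ∫_0^2 1 dx = 2.
  Sum: 18432/7 − 768 − 864 + 240 + 80 − 24 + 2 = 9094/7.
Adding: ||u||_{H^1}^2 = 16864/105 + 9094/7 = 153274/105.


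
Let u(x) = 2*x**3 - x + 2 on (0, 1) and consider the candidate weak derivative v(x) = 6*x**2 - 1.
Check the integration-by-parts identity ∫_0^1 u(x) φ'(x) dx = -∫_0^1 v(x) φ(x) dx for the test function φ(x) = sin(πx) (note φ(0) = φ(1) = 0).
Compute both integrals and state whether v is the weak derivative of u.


LHS = -4/π + 24/π^3, RHS = -4/π + 24/π^3. Yes, v = u' weakly.

u(x) = 2*x**3 - x + 2, classical derivative u'(x) = 6*x**2 - 1.
φ(x) = sin(πx), so φ'(x) = π*cos(π*x).
Note φ(0) = φ(1) = 0, so the boundary term u·φ vanishes.
LHS = ∫_0^1 u(x) φ'(x) dx = ∫_0^1 (2*π*x^3*cos(π*x) - π*x*cos(π*x) + 2*π*cos(π*x)) dx. Term by term:
  ∫_0^1 2*π*cos(π*x) dx = 0;  ∫_0^1 -π*x*cos(π*x) dx = 2/π;  ∫_0^1 2*π*x^3*cos(π*x) dx = -6/π + 24/π^3.
Sum: 0 + 2/π + -6/π + 24/π^3 = -4/π + 24/π^3.
So LHS = -4/π + 24/π^3.
∫_0^1 v(x) φ(x) dx = ∫_0^1 (6*x^2*sin(π*x) - sin(π*x)) dx. Term by term:
  ∫_0^1 -sin(π*x) dx = -2/π;  ∫_0^1 6*x^2*sin(π*x) dx = -24/π^3 + 6/π.
Sum: -2/π + -24/π^3 + 6/π = -24/π^3 + 4/π.
So RHS = -∫_0^1 v(x) φ(x) dx = -4/π + 24/π^3.
LHS = RHS, so the identity holds for this test φ.
Moreover u is smooth here and v(x) = u'(x) = 6*x**2 - 1 pointwise, so the identity holds for every test function. Hence v is the weak derivative of u.


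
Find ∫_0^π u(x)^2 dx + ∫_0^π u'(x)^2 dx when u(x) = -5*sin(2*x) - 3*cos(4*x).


||u||_{H^1(0,π)}^2 = 139*π

u'(x) = 12*sin(4*x) - 10*cos(2*x).
Expand u² and (u')² and integrate term by term on (0, π), using: for integers n ≥ 1, ∫_0^π sin²(nx) dx = ∫_0^π cos²(nx) dx = π/2; for n ≠ n', ∫_0^π sin(nx)sin(n'x) dx = ∫_0^π cos(nx)cos(n'x) dx = 0; and by product-to-sum, ∫_0^π sin(nx)cos(n'x) dx = ½∫_0^π [sin((n+n')x) + sin((n−n')x)] dx, which is 0 when n+n' is even and 2n/(n²−n'²) when n+n' is odd (it need not vanish on (0, π)).
  u² squared terms: (-5)²·∫sin(2x)² dx = 25·π/2 = 25*π/2;  (-3)²·∫cos(4x)² dx = 9·π/2 = 9*π/2.
  u² cross terms: 2·(-5)·(-3)·∫sin(2x)·cos(4x) dx = 30·(0) = 0.
  So ∫_0^π u² dx = 25*π/2 + 9*π/2 + 0 = 17*π.
  (u')² squared terms: (-10)²·∫cos(2x)² dx = 100·π/2 = 50*π;  (12)²·∫sin(4x)² dx = 144·π/2 = 72*π.
  (u')² cross terms: 2·(-10)·(12)·∫cos(2x)·sin(4x) dx = -240·(0) = 0.
  So ∫_0^π (u')² dx = 50*π + 72*π + 0 = 122*π.
||u||_{H^1}^2 = (17*π) + (122*π) = 139*π.


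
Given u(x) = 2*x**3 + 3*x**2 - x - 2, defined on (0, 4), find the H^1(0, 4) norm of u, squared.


||u||_{H^1}^2 = 3139124/105

The H^1 norm (squared) on an interval (0, L) is
  ||u||_{H^1}^2 = ∫_0^L u(x)^2 dx + ∫_0^L u'(x)^2 dx.
Compute u'(x) = 6*x**2 + 6*x - 1.
Then u(x)^2 = 4*x**6 + 12*x**5 + 5*x**4 - 14*x**3 - 11*x**2 + 4*x + 4 and u'(x)^2 = 36*x**4 + 72*x**3 + 24*x**2 - 12*x + 1.
Integrate each monomial from 0 to 4 using ∫_0^4 c·x^n dx = c·4^(n+1)/(n+1):
  ∫_0^4 u(x)^2 dx = ∫_0^4 (4*x^6 + 12*x^5 + 5*x^4 - 14*x^3 - 11*x^2 + 4*x + 4) dx. Term by term:
    ∫_0^4 4*x^6 dx = 65536/7;  ∫_0^4 12*x^5 dx = 8192;  ∫_0^4 5*x^4 dx = 1024;
    ∫_0^4 -14*x^3 dx = -896;  ∫_0^4 -11*x^2 dx = -704/3;  ∫_0^4 4*x dx = 32;
    ∫_0^4 4 dx = 16.
  Sum: 65536/7 + 8192 + 1024 − 896 − 704/3 + 32 + 16 = 367408/21.
  ∫_0^4 u'(x)^2 dx = ∫_0^4 (36*x^4 + 72*x^3 + 24*x^2 - 12*x + 1) dx. Term by term:
    ∫_0^4 36*x^4 dx = 36864/5;  ∫_0^4 72*x^3 dx = 4608;  ∫_0^4 24*x^2 dx = 512;
    ∫_0^4 -12*x dx = -96;  ∫_0^4 1 dx = 4.
  Sum: 36864/5 + 4608 + 512 − 96 + 4 = 62004/5.
Adding: ||u||_{H^1}^2 = 367408/21 + 62004/5 = 3139124/105.


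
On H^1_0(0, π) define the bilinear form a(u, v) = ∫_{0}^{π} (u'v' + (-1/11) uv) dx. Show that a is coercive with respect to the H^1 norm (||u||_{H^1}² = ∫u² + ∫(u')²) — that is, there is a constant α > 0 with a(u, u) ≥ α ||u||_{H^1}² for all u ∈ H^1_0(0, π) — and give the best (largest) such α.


α = 5/11

Coercivity of a(·,·) on H^1_0(0, π) means a(u, u) ≥ α ||u||_{H^1}² for every u ∈ H^1_0.
The interval has length L = π, and Poincaré/coercivity depend only on L. Here a(u, u) = ∫(u')² + (-1/11)·∫u².
Here c = -1/11 < 0 with |c| < (π/L)² = 1, so coercivity still holds. The condition a(u,u) ≥ α||u||_{H^1}² reads (1−α)∫(u')² ≥ (α−c)∫u². Any admissible α is ≤ 1 (rapidly oscillating u have ∫u²/∫(u')² → 0), and α = 1 would force 0 ≥ (1−c)∫u², impossible since c < 1; so 1−α > 0. By the sharp Poincaré inequality on H^1_0 of an interval of length L, ∫(u')² ≥ (π/L)²∫u² with equality for the first sine mode sin(π(x−x₀)/L) (x₀ the left endpoint), so the inequality holds for all u iff (1−α)(π/L)² ≥ α − c, i.e. α ≤ ((π/L)² + c)/((π/L)² + 1) = (1 + c(L/π)²)/(1 + (L/π)²). (Direct route, valid since c ≤ 0: Poincaré gives c∫u² ≥ c(L/π)²∫(u')², so a(u,u) ≥ (1 + c(L/π)²)∫(u')², while ||u||_{H^1}² ≤ (1 + (L/π)²)∫(u')²; dividing yields the same α.) With (π/L)² = 1 and c = -1/11, the largest admissible constant is α = ((π/L)² + c)/((π/L)² + 1).
Simplifying, α = 5/11.


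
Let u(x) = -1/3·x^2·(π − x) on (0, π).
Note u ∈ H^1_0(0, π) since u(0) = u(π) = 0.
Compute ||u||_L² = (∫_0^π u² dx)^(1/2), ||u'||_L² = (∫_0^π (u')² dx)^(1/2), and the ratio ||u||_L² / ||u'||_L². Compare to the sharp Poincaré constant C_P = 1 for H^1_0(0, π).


||u||_L² / ||u'||_L² = sqrt(14)*π/14 < C_P = 1.

u(x) = -1/3·x^2·(π − x), so u'(x) = x*(3*x - 2*π)/3.
u(x) = -1/3·x^2·(π − x) vanishes at x = 0 and x = π, so u ∈ H^1_0(0, π). Differentiate via the product rule and integrate the resulting polynomials term by term.
  ∫_0^π u² dx = ∫_0^π (x^6/9 - 2*π*x^5/9 + π^2*x^4/9) dx. Term by term:
    ∫_0^π x^6/9 dx = π^7/63;  ∫_0^π -2*π*x^5/9 dx = -π^7/27;  ∫_0^π π^2*x^4/9 dx = π^7/45.
  Sum: π^7/63 − π^7/27 + π^7/45 = π^7/945.
  ∫_0^π (u')² dx = ∫_0^π (x^4 - 4*π*x^3/3 + 4*π^2*x^2/9) dx. Term by term:
    ∫_0^π x^4 dx = π^5/5;  ∫_0^π -4*π*x^3/3 dx = -π^5/3;  ∫_0^π 4*π^2*x^2/9 dx = 4*π^5/27.
  Sum: π^5/5 − π^5/3 + 4*π^5/27 = 2*π^5/135.
∫_0^π u² dx = π^7/945, so ||u||_L² = sqrt(105)*π^(7/2)/315.
∫_0^π (u')² dx = 2*π^5/135, so ||u'||_L² = sqrt(30)*π^(5/2)/45.
Ratio ||u||_L² / ||u'||_L² = sqrt(14)*π/14.
Sharp Poincaré constant on H^1_0(0, π) is C_P = L/π = 1, achieved by sin(x).
A polynomial bump cannot attain the sharp Poincaré constant (only the first sine eigenfunction does), so the ratio is strictly less than C_P, consistent with ||u||_L² ≤ C_P ||u'||_L².


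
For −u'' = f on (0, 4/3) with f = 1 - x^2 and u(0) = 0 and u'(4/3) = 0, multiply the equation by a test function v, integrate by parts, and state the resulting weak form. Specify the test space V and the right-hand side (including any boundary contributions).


V = {v ∈ H^1(0, 4/3) : v(0) = 0} (test functions vanish at x = 0 where u is specified); weak form: ∫_0^4/3 u'v' dx = ∫_0^4/3 (1 - x^2) v dx for all v ∈ V.

Multiply both sides by a test function v and integrate from 0 to 4/3:
  ∫_0^4/3 −u''(x) v(x) dx = ∫_0^4/3 f(x) v(x) dx.
Integrate the LHS by parts once:
  ∫_0^4/3 −u'' v dx = −[u'(x) v(x)]_0^4/3 + ∫_0^4/3 u'(x) v'(x) dx.
Thus ∫_0^4/3 u'(x) v'(x) dx = ∫_0^4/3 f(x) v(x) dx + [u'(x) v(x)]_0^4/3.
Choose V so that boundary terms are either known or forced to vanish.
Mixed BC: u(0) = 0 (Dirichlet) and u'(4/3) = 0 (Neumann). Define V = {v ∈ H^1(0, 4/3) : v(0) = 0}. Then [u' v]_0^4/3 = u'(4/3)·v(4/3) − u'(0)·0 = 0.
Weak formulation: find u (satisfying any essential BC) such that ∫_0^4/3 u'(x) v'(x) dx = ∫_0^4/3 f v dx for all v ∈ V (Dirichlet at 0 absorbed into V; the Neumann datum at x = 4/3 is zero, so no boundary term remains).
Substituting f(x) = 1 - x^2, the right-hand side is ∫_0^4/3 (1 - x^2) v dx.


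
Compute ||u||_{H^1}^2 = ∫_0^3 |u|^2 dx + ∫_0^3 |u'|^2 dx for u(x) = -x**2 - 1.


||u||_{H^1}^2 = 528/5

The H^1 norm (squared) on an interval (0, L) is
  ||u||_{H^1}^2 = ∫_0^L u(x)^2 dx + ∫_0^L u'(x)^2 dx.
Compute u'(x) = -2*x.
Then u(x)^2 = x**4 + 2*x**2 + 1 and u'(x)^2 = 4*x**2.
Integrate each monomial from 0 to 3 using ∫_0^3 c·x^n dx = c·3^(n+1)/(n+1):
  ∫_0^3 u(x)^2 dx = ∫_0^3 (x^4 + 2*x^2 + 1) dx. Term by term:
    ∫_0^3 x^4 dx = 243/5;  ∫_0^3 2*x^2 dx = 18;  ∫_0^3 1 dx = 3.
  Sum: 243/5 + 18 + 3 = 348/5.
  ∫_0^3 u'(x)^2 dx = ∫_0^3 (4*x^2) dx. Term by term:
    ∫_0^3 4*x^2 dx = 36.
Adding: ||u||_{H^1}^2 = 348/5 + 36 = 528/5.


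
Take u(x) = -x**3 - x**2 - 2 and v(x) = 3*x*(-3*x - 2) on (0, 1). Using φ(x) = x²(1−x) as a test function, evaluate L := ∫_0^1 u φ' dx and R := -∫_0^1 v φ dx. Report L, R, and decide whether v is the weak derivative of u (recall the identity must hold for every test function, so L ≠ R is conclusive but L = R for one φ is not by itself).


LHS = 1/5, RHS = 3/5. No, v is not the weak derivative of u.

u(x) = -x**3 - x**2 - 2, classical derivative u'(x) = -3*x**2 - 2*x.
φ(x) = x²(1−x), so φ'(x) = x*(2 - 3*x).
Note φ(0) = φ(1) = 0, so the boundary term u·φ vanishes.
LHS = ∫_0^1 u(x) φ'(x) dx = ∫_0^1 (3*x^5 + x^4 - 2*x^3 + 6*x^2 - 4*x) dx. Term by term:
  ∫_0^1 3*x^5 dx = 1/2;  ∫_0^1 x^4 dx = 1/5;  ∫_0^1 -2*x^3 dx = -1/2;
  ∫_0^1 6*x^2 dx = 2;  ∫_0^1 -4*x dx = -2.
Sum: 1/2 + 1/5 − 1/2 + 2 − 2 = 1/5.
So LHS = 1/5.
∫_0^1 v(x) φ(x) dx = ∫_0^1 (9*x^5 - 3*x^4 - 6*x^3) dx. Term by term:
  ∫_0^1 9*x^5 dx = 3/2;  ∫_0^1 -3*x^4 dx = -3/5;  ∫_0^1 -6*x^3 dx = -3/2.
Sum: 3/2 − 3/5 − 3/2 = -3/5.
So RHS = -∫_0^1 v(x) φ(x) dx = 3/5.
LHS − RHS = -2/5 ≠ 0, so the identity fails.
(For a valid weak derivative the identity must hold for EVERY test function, in particular this one. The failure shows v is NOT the weak derivative of u.)
Correct weak derivative would be u'(x) = -3*x**2 - 2*x.


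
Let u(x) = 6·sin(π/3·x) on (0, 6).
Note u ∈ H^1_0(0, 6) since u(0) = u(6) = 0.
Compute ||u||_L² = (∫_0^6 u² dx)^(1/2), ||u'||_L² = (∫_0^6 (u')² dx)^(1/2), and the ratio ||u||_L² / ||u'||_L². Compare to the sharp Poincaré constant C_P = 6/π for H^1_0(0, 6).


||u||_L² / ||u'||_L² = 3/π < C_P = 6/π.

u(x) = 6·sin(π/3·x), so u'(x) = 2*π*cos(π*x/3).
Writing u(x) = A·sin(kπx/L) with A = 6 and k = 2, use ∫_0^L sin²(kπx/L) dx = L/2 and ∫_0^L cos²(kπx/L) dx = L/2.
u² = 36·sin²(π/3·x) and (u')² = 4*π^2·cos²(π/3·x), and each of sin², cos² integrates to L/2 = 3 over (0, 6).
∫_0^6 u² dx = 108, so ||u||_L² = 6*sqrt(3).
∫_0^6 (u')² dx = 12*π^2, so ||u'||_L² = 2*sqrt(3)*π.
Ratio ||u||_L² / ||u'||_L² = 3/π.
Sharp Poincaré constant on H^1_0(0, 6) is C_P = L/π = 6/π, achieved by sin(π/6·x).
This is the k = 2 harmonic; the ratio L/(kπ) is strictly less than C_P = L/π, consistent with the sharp inequality ||u||_L² ≤ C_P ||u'||_L².


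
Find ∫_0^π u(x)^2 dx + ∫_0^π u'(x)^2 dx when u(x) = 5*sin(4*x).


||u||_{H^1(0,π)}^2 = 425*π/2

u'(x) = 20*cos(4*x).
Expand u² and (u')² and integrate term by term on (0, π), using: for integers n ≥ 1, ∫_0^π sin²(nx) dx = ∫_0^π cos²(nx) dx = π/2; for n ≠ n', ∫_0^π sin(nx)sin(n'x) dx = ∫_0^π cos(nx)cos(n'x) dx = 0; and by product-to-sum, ∫_0^π sin(nx)cos(n'x) dx = ½∫_0^π [sin((n+n')x) + sin((n−n')x)] dx, which is 0 when n+n' is even and 2n/(n²−n'²) when n+n' is odd (it need not vanish on (0, π)).
  u² squared terms: (5)²·∫sin(4x)² dx = 25·π/2 = 25*π/2.
  So ∫_0^π u² dx = 25*π/2.
  (u')² squared terms: (20)²·∫cos(4x)² dx = 400·π/2 = 200*π.
  So ∫_0^π (u')² dx = 200*π.
||u||_{H^1}^2 = (25*π/2) + (200*π) = 425*π/2.


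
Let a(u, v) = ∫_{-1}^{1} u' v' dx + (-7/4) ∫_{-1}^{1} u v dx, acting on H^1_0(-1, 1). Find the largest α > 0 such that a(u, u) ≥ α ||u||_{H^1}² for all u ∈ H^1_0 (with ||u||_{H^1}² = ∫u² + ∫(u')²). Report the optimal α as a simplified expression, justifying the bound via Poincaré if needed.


α = (-7 + π^2)/(4 + π^2)

Coercivity of a(·,·) on H^1_0(-1, 1) means a(u, u) ≥ α ||u||_{H^1}² for every u ∈ H^1_0.
The interval has length L = 2, and Poincaré/coercivity depend only on L. Here a(u, u) = ∫(u')² + (-7/4)·∫u².
Here c = -7/4 < 0 with |c| < (π/L)² = π^2/4, so coercivity still holds. The condition a(u,u) ≥ α||u||_{H^1}² reads (1−α)∫(u')² ≥ (α−c)∫u². Any admissible α is ≤ 1 (rapidly oscillating u have ∫u²/∫(u')² → 0), and α = 1 would force 0 ≥ (1−c)∫u², impossible since c < 1; so 1−α > 0. By the sharp Poincaré inequality on H^1_0 of an interval of length L, ∫(u')² ≥ (π/L)²∫u² with equality for the first sine mode sin(π(x−x₀)/L) (x₀ the left endpoint), so the inequality holds for all u iff (1−α)(π/L)² ≥ α − c, i.e. α ≤ ((π/L)² + c)/((π/L)² + 1) = (1 + c(L/π)²)/(1 + (L/π)²). (Direct route, valid since c ≤ 0: Poincaré gives c∫u² ≥ c(L/π)²∫(u')², so a(u,u) ≥ (1 + c(L/π)²)∫(u')², while ||u||_{H^1}² ≤ (1 + (L/π)²)∫(u')²; dividing yields the same α.) With (π/L)² = π^2/4 and c = -7/4, the largest admissible constant is α = ((π/L)² + c)/((π/L)² + 1).
Simplifying, α = (-7 + π^2)/(4 + π^2).


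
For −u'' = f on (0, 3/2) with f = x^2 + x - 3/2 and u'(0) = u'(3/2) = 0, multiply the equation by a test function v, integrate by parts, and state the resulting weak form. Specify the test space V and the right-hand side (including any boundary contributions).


V = H^1(0, 3/2) (no boundary constraint on v; u is determined up to an additive constant); weak form: ∫_0^3/2 u'v' dx = ∫_0^3/2 (x^2 + x - 3/2) v dx for all v ∈ V.

Multiply both sides by a test function v and integrate from 0 to 3/2:
  ∫_0^3/2 −u''(x) v(x) dx = ∫_0^3/2 f(x) v(x) dx.
Integrate the LHS by parts once:
  ∫_0^3/2 −u'' v dx = −[u'(x) v(x)]_0^3/2 + ∫_0^3/2 u'(x) v'(x) dx.
Thus ∫_0^3/2 u'(x) v'(x) dx = ∫_0^3/2 f(x) v(x) dx + [u'(x) v(x)]_0^3/2.
Choose V so that boundary terms are either known or forced to vanish.
u has homogeneous Neumann: u'(0) = u'(3/2) = 0. So [u' v]_0^3/2 = 0·v(3/2) − 0·v(0) = 0 for any v; take V = H^1(0, 3/2).
Weak formulation: find u (satisfying any essential BC) such that ∫_0^3/2 u'(x) v'(x) dx = ∫_0^3/2 f v dx for all v ∈ V (homogeneous Neumann, so boundary terms vanish).
Substituting f(x) = x^2 + x - 3/2, the right-hand side is ∫_0^3/2 (x^2 + x - 3/2) v dx.
Compatibility check (pure Neumann): taking v ≡ 1 ∈ V gives 0 = ∫_0^3/2 f dx + (0) − (0), i.e. ∫_0^3/2 f dx must equal u'(0) − u'(3/2) = 0. Indeed ∫_0^3/2 (x^2 + x - 3/2) dx = 0, so the data are compatible. The solution is then unique only up to an additive constant (fix it e.g. by requiring ∫_0^3/2 u dx = 0).


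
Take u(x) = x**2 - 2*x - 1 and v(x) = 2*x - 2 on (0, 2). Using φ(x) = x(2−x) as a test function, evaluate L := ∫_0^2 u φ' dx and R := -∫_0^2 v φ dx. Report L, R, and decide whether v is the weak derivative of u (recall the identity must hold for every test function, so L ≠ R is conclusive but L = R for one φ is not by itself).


LHS = 0, RHS = 0. Yes, v = u' weakly.

u(x) = x**2 - 2*x - 1, classical derivative u'(x) = 2*x - 2.
φ(x) = x(2−x), so φ'(x) = 2 - 2*x.
Note φ(0) = φ(2) = 0, so the boundary term u·φ vanishes.
LHS = ∫_0^2 u(x) φ'(x) dx = ∫_0^2 (-2*x^3 + 6*x^2 - 2*x - 2) dx. Term by term:
  ∫_0^2 -2*x^3 dx = -8;  ∫_0^2 6*x^2 dx = 16;  ∫_0^2 -2*x dx = -4;
  ∫_0^2 -2 dx = -4.
Sum: -8 + 16 − 4 − 4 = 0.
So LHS = 0.
∫_0^2 v(x) φ(x) dx = ∫_0^2 (-2*x^3 + 6*x^2 - 4*x) dx. Term by term:
  ∫_0^2 -2*x^3 dx = -8;  ∫_0^2 6*x^2 dx = 16;  ∫_0^2 -4*x dx = -8.
Sum: -8 + 16 − 8 = 0.
So RHS = -∫_0^2 v(x) φ(x) dx = 0.
LHS = RHS, so the identity holds for this test φ.
Moreover u is smooth here and v(x) = u'(x) = 2*x - 2 pointwise, so the identity holds for every test function. Hence v is the weak derivative of u.


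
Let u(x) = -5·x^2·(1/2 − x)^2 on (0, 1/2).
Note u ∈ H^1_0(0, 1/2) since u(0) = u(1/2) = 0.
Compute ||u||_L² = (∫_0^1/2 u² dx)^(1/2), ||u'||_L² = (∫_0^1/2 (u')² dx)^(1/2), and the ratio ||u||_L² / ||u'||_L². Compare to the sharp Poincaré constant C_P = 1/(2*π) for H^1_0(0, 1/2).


||u||_L² / ||u'||_L² = sqrt(3)/12 < C_P = 1/(2*π).

u(x) = -5·x^2·(1/2 − x)^2, so u'(x) = 5*x*(-8*x^2 + 6*x - 1)/2.
u(x) = -5·x^2·(1/2 − x)^2 vanishes at x = 0 and x = 1/2, so u ∈ H^1_0(0, 1/2). Differentiate via the product rule and integrate the resulting polynomials term by term.
  ∫_0^1/2 u² dx = ∫_0^1/2 (25*x^8 - 50*x^7 + 75*x^6/2 - 25*x^5/2 + 25*x^4/16) dx. Term by term:
    ∫_0^1/2 25*x^8 dx = 25/4608;  ∫_0^1/2 -50*x^7 dx = -25/1024;  ∫_0^1/2 75*x^6/2 dx = 75/1792;
    ∫_0^1/2 -25*x^5/2 dx = -25/768;  ∫_0^1/2 25*x^4/16 dx = 5/512.
  Sum: 25/4608 − 25/1024 + 75/1792 − 25/768 + 5/512 = 5/64512.
  ∫_0^1/2 (u')² dx = ∫_0^1/2 (400*x^6 - 600*x^5 + 325*x^4 - 75*x^3 + 25*x^2/4) dx. Term by term:
    ∫_0^1/2 400*x^6 dx = 25/56;  ∫_0^1/2 -600*x^5 dx = -25/16;  ∫_0^1/2 325*x^4 dx = 65/32;
    ∫_0^1/2 -75*x^3 dx = -75/64;  ∫_0^1/2 25*x^2/4 dx = 25/96.
  Sum: 25/56 − 25/16 + 65/32 − 75/64 + 25/96 = 5/1344.
∫_0^1/2 u² dx = 5/64512, so ||u||_L² = sqrt(35)/672.
∫_0^1/2 (u')² dx = 5/1344, so ||u'||_L² = sqrt(105)/168.
Ratio ||u||_L² / ||u'||_L² = sqrt(3)/12.
Sharp Poincaré constant on H^1_0(0, 1/2) is C_P = L/π = 1/(2*π), achieved by sin(2*π·x).
A polynomial bump cannot attain the sharp Poincaré constant (only the first sine eigenfunction does), so the ratio is strictly less than C_P, consistent with ||u||_L² ≤ C_P ||u'||_L².


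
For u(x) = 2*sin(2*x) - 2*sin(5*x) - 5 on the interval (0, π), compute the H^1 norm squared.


||u||_{H^1(0,π)}^2 = 8 + 87*π

u'(x) = 4*cos(2*x) - 10*cos(5*x).
Expand u² and (u')² and integrate term by term on (0, π), using: for integers n ≥ 1, ∫_0^π sin²(nx) dx = ∫_0^π cos²(nx) dx = π/2; for n ≠ n', ∫_0^π sin(nx)sin(n'x) dx = ∫_0^π cos(nx)cos(n'x) dx = 0; and by product-to-sum, ∫_0^π sin(nx)cos(n'x) dx = ½∫_0^π [sin((n+n')x) + sin((n−n')x)] dx, which is 0 when n+n' is even and 2n/(n²−n'²) when n+n' is odd (it need not vanish on (0, π)). For the constant mode: ∫_0^π 1 dx = π, ∫_0^π cos(nx) dx = 0, ∫_0^π sin(nx) dx = (1−(−1)^n)/n.
  u² squared terms: (-5)²·∫1 dx = 25·π = 25*π;  (-2)²·∫sin(5x)² dx = 4·π/2 = 2*π;  (2)²·∫sin(2x)² dx = 4·π/2 = 2*π.
  u² cross terms: 2·(-5)·(-2)·∫1·sin(5x) dx = 20·(2/5) = 8;  2·(-5)·(2)·∫1·sin(2x) dx = -20·(0) = 0;  2·(-2)·(2)·∫sin(5x)·sin(2x) dx = -8·(0) = 0.
  So ∫_0^π u² dx = 25*π + 2*π + 2*π + 8 + 0 + 0 = 8 + 29*π.
  (u')² squared terms: (-10)²·∫cos(5x)² dx = 100·π/2 = 50*π;  (4)²·∫cos(2x)² dx = 16·π/2 = 8*π.
  (u')² cross terms: 2·(-10)·(4)·∫cos(5x)·cos(2x) dx = -80·(0) = 0.
  So ∫_0^π (u')² dx = 50*π + 8*π + 0 = 58*π.
||u||_{H^1}^2 = (8 + 29*π) + (58*π) = 8 + 87*π.


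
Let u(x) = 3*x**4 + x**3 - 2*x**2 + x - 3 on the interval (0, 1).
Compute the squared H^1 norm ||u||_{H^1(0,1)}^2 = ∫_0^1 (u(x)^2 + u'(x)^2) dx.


||u||_{H^1}^2 = 509/20

The H^1 norm (squared) on an interval (0, L) is
  ||u||_{H^1}^2 = ∫_0^L u(x)^2 dx + ∫_0^L u'(x)^2 dx.
Compute u'(x) = 12*x**3 + 3*x**2 - 4*x + 1.
Then u(x)^2 = 9*x**8 + 6*x**7 - 11*x**6 + 2*x**5 - 12*x**4 - 10*x**3 + 13*x**2 - 6*x + 9 and u'(x)^2 = 144*x**6 + 72*x**5 - 87*x**4 + 22*x**2 - 8*x + 1.
Integrate each monomial from 0 to 1 using ∫_0^1 c·x^n dx = c·1^(n+1)/(n+1):
  ∫_0^1 u(x)^2 dx = ∫_0^1 (9*x^8 + 6*x^7 - 11*x^6 + 2*x^5 - 12*x^4 - 10*x^3 + 13*x^2 - 6*x + 9) dx. Term by term:
    ∫_0^1 9*x^8 dx = 1;  ∫_0^1 6*x^7 dx = 3/4;  ∫_0^1 -11*x^6 dx = -11/7;
    ∫_0^1 2*x^5 dx = 1/3;  ∫_0^1 -12*x^4 dx = -12/5;  ∫_0^1 -10*x^3 dx = -5/2;
    ∫_0^1 13*x^2 dx = 13/3;  ∫_0^1 -6*x dx = -3;  ∫_0^1 9 dx = 9.
  Sum: 1 + 3/4 − 11/7 + 1/3 − 12/5 − 5/2 + 13/3 − 3 + 9 = 2497/420.
  ∫_0^1 u'(x)^2 dx = ∫_0^1 (144*x^6 + 72*x^5 - 87*x^4 + 22*x^2 - 8*x + 1) dx. Term by term:
    ∫_0^1 144*x^6 dx = 144/7;  ∫_0^1 72*x^5 dx = 12;  ∫_0^1 -87*x^4 dx = -87/5;
    ∫_0^1 22*x^2 dx = 22/3;  ∫_0^1 -8*x dx = -4;  ∫_0^1 1 dx = 1.
  Sum: 144/7 + 12 − 87/5 + 22/3 − 4 + 1 = 2048/105.
Adding: ||u||_{H^1}^2 = 2497/420 + 2048/105 = 509/20.


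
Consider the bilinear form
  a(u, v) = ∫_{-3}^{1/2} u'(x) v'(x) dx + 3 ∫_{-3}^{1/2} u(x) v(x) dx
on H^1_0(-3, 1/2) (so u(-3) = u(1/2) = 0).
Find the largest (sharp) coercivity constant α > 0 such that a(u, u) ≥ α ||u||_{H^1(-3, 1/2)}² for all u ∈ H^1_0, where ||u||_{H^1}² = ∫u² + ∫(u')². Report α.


α = 1

Coercivity of a(·,·) on H^1_0(-3, 1/2) means a(u, u) ≥ α ||u||_{H^1}² for every u ∈ H^1_0.
The interval has length L = 7/2, and Poincaré/coercivity depend only on L. Here a(u, u) = ∫(u')² + (3)·∫u².
Here c = 3 ≥ 1, so a(u,u) = ∫(u')² + c∫u² ≥ ∫(u')² + ∫u² = ||u||_{H^1}², i.e. α = 1 works. No larger α is possible: a(u,u) ≥ α||u||_{H^1}² means (1−α)∫(u')² ≥ (α−c)∫u², and for the modes u_n = sin(nπ(x−x₀)/L) (x₀ the left endpoint) one has ∫u_n²/∫(u_n')² = (L/(nπ))² → 0, so a(u_n,u_n)/||u_n||_{H^1}² → 1. Hence the optimal constant is α = 1.
Therefore α = 1.


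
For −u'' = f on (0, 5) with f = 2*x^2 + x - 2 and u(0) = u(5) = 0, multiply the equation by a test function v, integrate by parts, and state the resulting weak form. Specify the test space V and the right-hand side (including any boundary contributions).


V = H^1_0(0, 5) (so v(0) = v(5) = 0); weak form: ∫_0^5 u'v' dx = ∫_0^5 (2*x^2 + x - 2) v dx for all v ∈ V.

Multiply both sides by a test function v and integrate from 0 to 5:
  ∫_0^5 −u''(x) v(x) dx = ∫_0^5 f(x) v(x) dx.
Integrate the LHS by parts once:
  ∫_0^5 −u'' v dx = −[u'(x) v(x)]_0^5 + ∫_0^5 u'(x) v'(x) dx.
Thus ∫_0^5 u'(x) v'(x) dx = ∫_0^5 f(x) v(x) dx + [u'(x) v(x)]_0^5.
Choose V so that boundary terms are either known or forced to vanish.
u is Dirichlet: u(0) = u(5) = 0. Let V = H^1_0(0, 5); then v(0) = v(5) = 0, and [u' v]_0^5 = 0.
Weak formulation: find u (satisfying any essential BC) such that ∫_0^5 u'(x) v'(x) dx = ∫_0^5 f v dx for all v ∈ V.
Substituting f(x) = 2*x^2 + x - 2, the right-hand side is ∫_0^5 (2*x^2 + x - 2) v dx.


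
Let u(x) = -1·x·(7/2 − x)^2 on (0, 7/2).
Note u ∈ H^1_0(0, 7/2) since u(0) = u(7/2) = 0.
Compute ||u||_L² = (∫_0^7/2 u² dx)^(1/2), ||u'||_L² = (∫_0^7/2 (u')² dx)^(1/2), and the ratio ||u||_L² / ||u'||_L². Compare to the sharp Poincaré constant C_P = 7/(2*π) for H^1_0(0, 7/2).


||u||_L² / ||u'||_L² = sqrt(14)/4 < C_P = 7/(2*π).

u(x) = -1·x·(7/2 − x)^2, so u'(x) = (7 - 6*x)*(2*x - 7)/4.
u(x) = -1·x·(7/2 − x)^2 vanishes at x = 0 and x = 7/2, so u ∈ H^1_0(0, 7/2). Differentiate via the product rule and integrate the resulting polynomials term by term.
  ∫_0^7/2 u² dx = ∫_0^7/2 (x^6 - 14*x^5 + 147*x^4/2 - 343*x^3/2 + 2401*x^2/16) dx. Term by term:
    ∫_0^7/2 x^6 dx = 117649/128;  ∫_0^7/2 -14*x^5 dx = -823543/192;  ∫_0^7/2 147*x^4/2 dx = 2470629/320;
    ∫_0^7/2 -343*x^3/2 dx = -823543/128;  ∫_0^7/2 2401*x^2/16 dx = 823543/384.
  Sum: 117649/128 − 823543/192 + 2470629/320 − 823543/128 + 823543/384 = 117649/1920.
  ∫_0^7/2 (u')² dx = ∫_0^7/2 (9*x^4 - 84*x^3 + 539*x^2/2 - 343*x + 2401/16) dx. Term by term:
    ∫_0^7/2 9*x^4 dx = 151263/160;  ∫_0^7/2 -84*x^3 dx = -50421/16;  ∫_0^7/2 539*x^2/2 dx = 184877/48;
    ∫_0^7/2 -343*x dx = -16807/8;  ∫_0^7/2 2401/16 dx = 16807/32.
  Sum: 151263/160 − 50421/16 + 184877/48 − 16807/8 + 16807/32 = 16807/240.
∫_0^7/2 u² dx = 117649/1920, so ||u||_L² = 343*sqrt(30)/240.
∫_0^7/2 (u')² dx = 16807/240, so ||u'||_L² = 49*sqrt(105)/60.
Ratio ||u||_L² / ||u'||_L² = sqrt(14)/4.
Sharp Poincaré constant on H^1_0(0, 7/2) is C_P = L/π = 7/(2*π), achieved by sin(2*π/7·x).
A polynomial bump cannot attain the sharp Poincaré constant (only the first sine eigenfunction does), so the ratio is strictly less than C_P, consistent with ||u||_L² ≤ C_P ||u'||_L².


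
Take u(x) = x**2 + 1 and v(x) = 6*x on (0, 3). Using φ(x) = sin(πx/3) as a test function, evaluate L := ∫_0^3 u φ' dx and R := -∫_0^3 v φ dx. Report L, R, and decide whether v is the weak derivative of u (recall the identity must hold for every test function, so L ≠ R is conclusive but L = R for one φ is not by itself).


LHS = -18/π, RHS = -54/π. No, v is not the weak derivative of u.

u(x) = x**2 + 1, classical derivative u'(x) = 2*x.
φ(x) = sin(πx/3), so φ'(x) = π*cos(π*x/3)/3.
Note φ(0) = φ(3) = 0, so the boundary term u·φ vanishes.
LHS = ∫_0^3 u(x) φ'(x) dx = ∫_0^3 (π*x^2*cos(π*x/3)/3 + π*cos(π*x/3)/3) dx. Term by term:
  ∫_0^3 π*cos(π*x/3)/3 dx = 0;  ∫_0^3 π*x^2*cos(π*x/3)/3 dx = -18/π.
Sum: 0 − 18/π = -18/π.
So LHS = -18/π.
∫_0^3 v(x) φ(x) dx = ∫_0^3 (6*x*sin(π*x/3)) dx. Term by term:
  ∫_0^3 6*x*sin(π*x/3) dx = 54/π.
So RHS = -∫_0^3 v(x) φ(x) dx = -54/π.
LHS − RHS = 36/π ≠ 0, so the identity fails.
(For a valid weak derivative the identity must hold for EVERY test function, in particular this one. The failure shows v is NOT the weak derivative of u.)
Correct weak derivative would be u'(x) = 2*x.


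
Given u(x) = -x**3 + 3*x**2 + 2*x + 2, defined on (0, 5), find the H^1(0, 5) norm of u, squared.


||u||_{H^1}^2 = 42365/21

The H^1 norm (squared) on an interval (0, L) is
  ||u||_{H^1}^2 = ∫_0^L u(x)^2 dx + ∫_0^L u'(x)^2 dx.
Compute u'(x) = -3*x**2 + 6*x + 2.
Then u(x)^2 = x**6 - 6*x**5 + 5*x**4 + 8*x**3 + 16*x**2 + 8*x + 4 and u'(x)^2 = 9*x**4 - 36*x**3 + 24*x**2 + 24*x + 4.
Integrate each monomial from 0 to 5 using ∫_0^5 c·x^n dx = c·5^(n+1)/(n+1):
  ∫_0^5 u(x)^2 dx = ∫_0^5 (x^6 - 6*x^5 + 5*x^4 + 8*x^3 + 16*x^2 + 8*x + 4) dx. Term by term:
    ∫_0^5 x^6 dx = 78125/7;  ∫_0^5 -6*x^5 dx = -15625;  ∫_0^5 5*x^4 dx = 3125;
    ∫_0^5 8*x^3 dx = 1250;  ∫_0^5 16*x^2 dx = 2000/3;  ∫_0^5 8*x dx = 100;
    ∫_0^5 4 dx = 20.
  Sum: 78125/7 − 15625 + 3125 + 1250 + 2000/3 + 100 + 20 = 14645/21.
  ∫_0^5 u'(x)^2 dx = ∫_0^5 (9*x^4 - 36*x^3 + 24*x^2 + 24*x + 4) dx. Term by term:
    ∫_0^5 9*x^4 dx = 5625;  ∫_0^5 -36*x^3 dx = -5625;  ∫_0^5 24*x^2 dx = 1000;
    ∫_0^5 24*x dx = 300;  ∫_0^5 4 dx = 20.
  Sum: 5625 − 5625 + 1000 + 300 + 20 = 1320.
Adding: ||u||_{H^1}^2 = 14645/21 + 1320 = 42365/21.


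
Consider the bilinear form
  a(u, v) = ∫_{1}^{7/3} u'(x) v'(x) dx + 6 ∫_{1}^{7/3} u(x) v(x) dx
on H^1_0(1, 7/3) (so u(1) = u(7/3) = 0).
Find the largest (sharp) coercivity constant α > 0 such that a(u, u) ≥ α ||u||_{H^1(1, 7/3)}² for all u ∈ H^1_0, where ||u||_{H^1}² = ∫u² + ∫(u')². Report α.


α = 1

Coercivity of a(·,·) on H^1_0(1, 7/3) means a(u, u) ≥ α ||u||_{H^1}² for every u ∈ H^1_0.
The interval has length L = 4/3, and Poincaré/coercivity depend only on L. Here a(u, u) = ∫(u')² + (6)·∫u².
Here c = 6 ≥ 1, so a(u,u) = ∫(u')² + c∫u² ≥ ∫(u')² + ∫u² = ||u||_{H^1}², i.e. α = 1 works. No larger α is possible: a(u,u) ≥ α||u||_{H^1}² means (1−α)∫(u')² ≥ (α−c)∫u², and for the modes u_n = sin(nπ(x−x₀)/L) (x₀ the left endpoint) one has ∫u_n²/∫(u_n')² = (L/(nπ))² → 0, so a(u_n,u_n)/||u_n||_{H^1}² → 1. Hence the optimal constant is α = 1.
Therefore α = 1.


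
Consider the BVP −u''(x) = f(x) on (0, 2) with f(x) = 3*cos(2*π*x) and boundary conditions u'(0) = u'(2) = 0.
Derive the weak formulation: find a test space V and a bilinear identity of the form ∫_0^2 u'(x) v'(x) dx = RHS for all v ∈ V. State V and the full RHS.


V = H^1(0, 2) (no boundary constraint on v; u is determined up to an additive constant); weak form: ∫_0^2 u'v' dx = ∫_0^2 (3*cos(2*π*x)) v dx for all v ∈ V.

Multiply both sides by a test function v and integrate from 0 to 2:
  ∫_0^2 −u''(x) v(x) dx = ∫_0^2 f(x) v(x) dx.
Integrate the LHS by parts once:
  ∫_0^2 −u'' v dx = −[u'(x) v(x)]_0^2 + ∫_0^2 u'(x) v'(x) dx.
Thus ∫_0^2 u'(x) v'(x) dx = ∫_0^2 f(x) v(x) dx + [u'(x) v(x)]_0^2.
Choose V so that boundary terms are either known or forced to vanish.
u has homogeneous Neumann: u'(0) = u'(2) = 0. So [u' v]_0^2 = 0·v(2) − 0·v(0) = 0 for any v; take V = H^1(0, 2).
Weak formulation: find u (satisfying any essential BC) such that ∫_0^2 u'(x) v'(x) dx = ∫_0^2 f v dx for all v ∈ V (homogeneous Neumann, so boundary terms vanish).
Substituting f(x) = 3*cos(2*π*x), the right-hand side is ∫_0^2 (3*cos(2*π*x)) v dx.
Compatibility check (pure Neumann): taking v ≡ 1 ∈ V gives 0 = ∫_0^2 f dx + (0) − (0), i.e. ∫_0^2 f dx must equal u'(0) − u'(2) = 0. Indeed ∫_0^2 (3*cos(2*π*x)) dx = 0, so the data are compatible. The solution is then unique only up to an additive constant (fix it e.g. by requiring ∫_0^2 u dx = 0).


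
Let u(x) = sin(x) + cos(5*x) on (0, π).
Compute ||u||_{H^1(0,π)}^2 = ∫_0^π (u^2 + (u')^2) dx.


||u||_{H^1(0,π)}^2 = 14*π

u'(x) = -5*sin(5*x) + cos(x).
Expand u² and (u')² and integrate term by term on (0, π), using: for integers n ≥ 1, ∫_0^π sin²(nx) dx = ∫_0^π cos²(nx) dx = π/2; for n ≠ n', ∫_0^π sin(nx)sin(n'x) dx = ∫_0^π cos(nx)cos(n'x) dx = 0; and by product-to-sum, ∫_0^π sin(nx)cos(n'x) dx = ½∫_0^π [sin((n+n')x) + sin((n−n')x)] dx, which is 0 when n+n' is even and 2n/(n²−n'²) when n+n' is odd (it need not vanish on (0, π)).
  u² squared terms: (1)²·∫cos(5x)² dx = 1·π/2 = π/2;  (1)²·∫sin(x)² dx = 1·π/2 = π/2.
  u² cross terms: 2·(1)·(1)·∫cos(5x)·sin(x) dx = 2·(0) = 0.
  So ∫_0^π u² dx = π/2 + π/2 + 0 = π.
  (u')² squared terms: (-5)²·∫sin(5x)² dx = 25·π/2 = 25*π/2;  (1)²·∫cos(x)² dx = 1·π/2 = π/2.
  (u')² cross terms: 2·(-5)·(1)·∫sin(5x)·cos(x) dx = -10·(0) = 0.
  So ∫_0^π (u')² dx = 25*π/2 + π/2 + 0 = 13*π.
||u||_{H^1}^2 = (π) + (13*π) = 14*π.


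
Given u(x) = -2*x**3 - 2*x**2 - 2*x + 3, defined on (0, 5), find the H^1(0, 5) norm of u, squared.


||u||_{H^1}^2 = 2179790/21

The H^1 norm (squared) on an interval (0, L) is
  ||u||_{H^1}^2 = ∫_0^L u(x)^2 dx + ∫_0^L u'(x)^2 dx.
Compute u'(x) = -6*x**2 - 4*x - 2.
Then u(x)^2 = 4*x**6 + 8*x**5 + 12*x**4 - 4*x**3 - 8*x**2 - 12*x + 9 and u'(x)^2 = 36*x**4 + 48*x**3 + 40*x**2 + 16*x + 4.
Integrate each monomial from 0 to 5 using ∫_0^5 c·x^n dx = c·5^(n+1)/(n+1):
  ∫_0^5 u(x)^2 dx = ∫_0^5 (4*x^6 + 8*x^5 + 12*x^4 - 4*x^3 - 8*x^2 - 12*x + 9) dx. Term by term:
    ∫_0^5 4*x^6 dx = 312500/7;  ∫_0^5 8*x^5 dx = 62500/3;  ∫_0^5 12*x^4 dx = 7500;
    ∫_0^5 -4*x^3 dx = -625;  ∫_0^5 -8*x^2 dx = -1000/3;  ∫_0^5 -12*x dx = -150;
    ∫_0^5 9 dx = 45.
  Sum: 312500/7 + 62500/3 + 7500 − 625 − 1000/3 − 150 + 45 = 503390/7.
  ∫_0^5 u'(x)^2 dx = ∫_0^5 (36*x^4 + 48*x^3 + 40*x^2 + 16*x + 4) dx. Term by term:
    ∫_0^5 36*x^4 dx = 22500;  ∫_0^5 48*x^3 dx = 7500;  ∫_0^5 40*x^2 dx = 5000/3;
    ∫_0^5 16*x dx = 200;  ∫_0^5 4 dx = 20.
  Sum: 22500 + 7500 + 5000/3 + 200 + 20 = 95660/3.
Adding: ||u||_{H^1}^2 = 503390/7 + 95660/3 = 2179790/21.


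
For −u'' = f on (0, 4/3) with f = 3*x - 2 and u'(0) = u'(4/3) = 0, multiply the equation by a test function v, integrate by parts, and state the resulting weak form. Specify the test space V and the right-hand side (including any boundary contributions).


V = H^1(0, 4/3) (no boundary constraint on v; u is determined up to an additive constant); weak form: ∫_0^4/3 u'v' dx = ∫_0^4/3 (3*x - 2) v dx for all v ∈ V.

Multiply both sides by a test function v and integrate from 0 to 4/3:
  ∫_0^4/3 −u''(x) v(x) dx = ∫_0^4/3 f(x) v(x) dx.
Integrate the LHS by parts once:
  ∫_0^4/3 −u'' v dx = −[u'(x) v(x)]_0^4/3 + ∫_0^4/3 u'(x) v'(x) dx.
Thus ∫_0^4/3 u'(x) v'(x) dx = ∫_0^4/3 f(x) v(x) dx + [u'(x) v(x)]_0^4/3.
Choose V so that boundary terms are either known or forced to vanish.
u has homogeneous Neumann: u'(0) = u'(4/3) = 0. So [u' v]_0^4/3 = 0·v(4/3) − 0·v(0) = 0 for any v; take V = H^1(0, 4/3).
Weak formulation: find u (satisfying any essential BC) such that ∫_0^4/3 u'(x) v'(x) dx = ∫_0^4/3 f v dx for all v ∈ V (homogeneous Neumann, so boundary terms vanish).
Substituting f(x) = 3*x - 2, the right-hand side is ∫_0^4/3 (3*x - 2) v dx.
Compatibility check (pure Neumann): taking v ≡ 1 ∈ V gives 0 = ∫_0^4/3 f dx + (0) − (0), i.e. ∫_0^4/3 f dx must equal u'(0) − u'(4/3) = 0. Indeed ∫_0^4/3 (3*x - 2) dx = 0, so the data are compatible. The solution is then unique only up to an additive constant (fix it e.g. by requiring ∫_0^4/3 u dx = 0).
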